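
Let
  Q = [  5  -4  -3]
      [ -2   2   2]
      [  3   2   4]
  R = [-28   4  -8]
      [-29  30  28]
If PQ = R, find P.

P = [[-4, -2, -4], [-4, 6, 1]]

Right-multiplying both sides by Q⁻¹ gives P = RQ⁻¹.
det Q = -6; the adjugate gives Q⁻¹ = [[-2/3, -5/3, 1/3], [-7/3, -29/6, 2/3], [5/3, 11/3, -1/3]].
P = RQ⁻¹ = [[-28, 4, -8], [-29, 30, 28]] · [[-2/3, -5/3, 1/3], [-7/3, -29/6, 2/3], [5/3, 11/3, -1/3]] = [[-4, -2, -4], [-4, 6, 1]].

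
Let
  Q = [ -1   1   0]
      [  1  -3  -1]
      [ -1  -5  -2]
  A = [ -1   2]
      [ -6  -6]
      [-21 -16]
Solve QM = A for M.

M = [[4, 3], [3, 5], [1, -6]]

Q is on the left of M, so left-multiply by Q⁻¹: M = Q⁻¹A.
det Q = 2, so Q⁻¹ = [[1/2, 1, -1/2], [3/2, 1, -1/2], [-4, -3, 1]].
M = Q⁻¹A = [[1/2, 1, -1/2], [3/2, 1, -1/2], [-4, -3, 1]] · [[-1, 2], [-6, -6], [-21, -16]] = [[4, 3], [3, 5], [1, -6]].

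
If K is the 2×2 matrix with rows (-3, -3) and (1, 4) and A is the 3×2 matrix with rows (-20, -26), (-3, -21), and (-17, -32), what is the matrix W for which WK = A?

W = [[6, -2], [-1, -6], [4, -5]]

Since K sits to the right of W, W = AK⁻¹.
det K = -9, so K⁻¹ = [[-4/9, -1/3], [1/9, 1/3]].
W = AK⁻¹ = [[-20, -26], [-3, -21], [-17, -32]] · [[-4/9, -1/3], [1/9, 1/3]] = [[6, -2], [-1, -6], [4, -5]].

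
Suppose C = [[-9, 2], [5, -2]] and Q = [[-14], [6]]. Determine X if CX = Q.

X = [[2], [2]]

Left-multiplying both sides by C⁻¹ gives X = C⁻¹Q.
det C = 8, so C⁻¹ = [[-1/4, -1/4], [-5/8, -9/8]].
X = C⁻¹Q = [[-1/4, -1/4], [-5/8, -9/8]] · [[-14], [6]] = [[2], [2]].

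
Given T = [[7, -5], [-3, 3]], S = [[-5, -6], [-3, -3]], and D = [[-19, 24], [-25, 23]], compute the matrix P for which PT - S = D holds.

PT = D + S = [[-24, 18], [-28, 20]].
Since T sits to the right of P, P = (D + S)T⁻¹.
det T = 6, so T⁻¹ = [[1/2, 5/6], [1/2, 7/6]].
P = (D + S)T⁻¹ = [[-3, 1], [-4, 0]].

P = [[-3, 1], [-4, 0]]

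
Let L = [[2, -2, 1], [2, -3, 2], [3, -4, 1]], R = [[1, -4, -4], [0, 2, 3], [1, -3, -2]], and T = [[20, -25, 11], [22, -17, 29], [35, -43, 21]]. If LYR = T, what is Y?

Y = L⁻¹TR⁻¹ (apply L⁻¹ on the left and R⁻¹ on the right).
det L = 3; the adjugate gives L⁻¹ = [[5/3, -2/3, -1/3], [4/3, -1/3, -2/3], [1/3, 2/3, -2/3]].
det R = 1, so R⁻¹ = [[5, 4, -4], [3, 2, -3], [-2, -1, 2]].
L⁻¹T = [[7, -16, -8], [-4, 1, -9], [-2, 9, 9]].
Y = (L⁻¹T)R⁻¹ = [[3, 4, 4], [1, -5, -5], [-1, 1, -1]].

Y = [[3, 4, 4], [1, -5, -5], [-1, 1, -1]]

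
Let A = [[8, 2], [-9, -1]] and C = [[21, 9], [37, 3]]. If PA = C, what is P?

Since A sits to the right of P, P = CA⁻¹.
det A = 10, so A⁻¹ = [[-1/10, -1/5], [9/10, 4/5]].
P = CA⁻¹ = [[21, 9], [37, 3]] · [[-1/10, -1/5], [9/10, 4/5]] = [[6, 3], [-1, -5]].

P = [[6, 3], [-1, -5]]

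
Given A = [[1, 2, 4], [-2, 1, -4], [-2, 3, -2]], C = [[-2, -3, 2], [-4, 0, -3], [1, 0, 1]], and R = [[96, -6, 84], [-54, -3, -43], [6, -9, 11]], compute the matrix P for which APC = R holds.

P = [[0, -2, 4], [1, -5, 0], [0, -2, 4]]

Isolating P: multiply by A⁻¹ from the left and C⁻¹ from the right, so P = A⁻¹RC⁻¹.
A has determinant 2; A⁻¹ = [[5, 8, -6], [2, 3, -2], [-2, -7/2, 5/2]].
det C = -3; the adjugate gives C⁻¹ = [[0, -1, -3], [-1/3, 4/3, 14/3], [0, 1, 4]].
A⁻¹R = [[12, 0, 10], [18, -3, 17], [12, 0, 10]].
P = (A⁻¹R)C⁻¹ = [[0, -2, 4], [1, -5, 0], [0, -2, 4]].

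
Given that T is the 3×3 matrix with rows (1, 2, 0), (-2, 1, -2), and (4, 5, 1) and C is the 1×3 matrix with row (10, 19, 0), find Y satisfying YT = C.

Y = [[4, 1, 2]]

Since T sits to the right of Y, Y = CT⁻¹.
det T = -1, so T⁻¹ = [[-11, 2, 4], [6, -1, -2], [14, -3, -5]].
Y = CT⁻¹ = [[10, 19, 0]] · [[-11, 2, 4], [6, -1, -2], [14, -3, -5]] = [[4, 1, 2]].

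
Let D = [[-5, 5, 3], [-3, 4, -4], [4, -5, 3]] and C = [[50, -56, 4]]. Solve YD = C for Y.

Y = [[-6, -4, 2]]

D is on the right of Y, so right-multiply by D⁻¹: Y = CD⁻¹.
D has determinant 2; D⁻¹ = [[-4, -15, -16], [-7/2, -27/2, -29/2], [-1/2, -5/2, -5/2]].
Y = CD⁻¹ = [[50, -56, 4]] · [[-4, -15, -16], [-7/2, -27/2, -29/2], [-1/2, -5/2, -5/2]] = [[-6, -4, 2]].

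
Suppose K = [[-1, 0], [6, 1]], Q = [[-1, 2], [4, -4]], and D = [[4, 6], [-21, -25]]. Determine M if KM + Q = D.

M = [[-5, -4], [5, 3]]

KM = D − Q = [[5, 4], [-25, -21]].
Since K multiplies M on the left, M = K⁻¹(D − Q).
det K = -1; the adjugate gives K⁻¹ = [[-1, 0], [6, 1]].
M = K⁻¹(D − Q) = [[-5, -4], [5, 3]].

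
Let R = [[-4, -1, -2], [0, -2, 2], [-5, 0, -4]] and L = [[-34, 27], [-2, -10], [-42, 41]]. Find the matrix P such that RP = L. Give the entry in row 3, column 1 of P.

R is on the left of P, so left-multiply by R⁻¹: P = R⁻¹L.
det R = -2, so R⁻¹ = [[-4, 2, 3], [5, -3, -4], [5, -5/2, -4]].
P = R⁻¹L = [[-4, 2, 3], [5, -3, -4], [5, -5/2, -4]] · [[-34, 27], [-2, -10], [-42, 41]] = [[6, -5], [4, 1], [3, -4]].

3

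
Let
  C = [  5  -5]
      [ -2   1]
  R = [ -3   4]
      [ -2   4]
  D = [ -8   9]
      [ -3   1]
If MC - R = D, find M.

MC = D + R = [[-11, 13], [-5, 5]].
Right-multiplying both sides by C⁻¹ gives M = (D + R)C⁻¹.
det C = -5; the adjugate gives C⁻¹ = [[-1/5, -1], [-2/5, -1]].
M = (D + R)C⁻¹ = [[-3, -2], [-1, 0]].

M = [[-3, -2], [-1, 0]]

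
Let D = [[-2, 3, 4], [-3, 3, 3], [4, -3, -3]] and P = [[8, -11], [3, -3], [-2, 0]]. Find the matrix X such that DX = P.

D is on the left of X, so left-multiply by D⁻¹: X = D⁻¹P.
D has determinant -3; D⁻¹ = [[0, 1, 1], [-1, 10/3, 2], [1, -2, -1]].
X = D⁻¹P = [[0, 1, 1], [-1, 10/3, 2], [1, -2, -1]] · [[8, -11], [3, -3], [-2, 0]] = [[1, -3], [-2, 1], [4, -5]].

X = [[1, -3], [-2, 1], [4, -5]]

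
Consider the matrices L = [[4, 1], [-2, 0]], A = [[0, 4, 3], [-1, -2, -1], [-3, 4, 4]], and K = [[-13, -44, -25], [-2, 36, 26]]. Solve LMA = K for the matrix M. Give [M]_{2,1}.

Left-multiply by L⁻¹ and right-multiply by A⁻¹: M = L⁻¹KA⁻¹.
L has determinant 2; L⁻¹ = [[0, -1/2], [1, 2]].
A has determinant -2; A⁻¹ = [[2, 2, -1], [-7/2, -9/2, 3/2], [5, 6, -2]].
L⁻¹K = [[1, -18, -13], [-17, 28, 27]].
M = (L⁻¹K)A⁻¹ = [[0, 5, -2], [3, 2, 5]].

3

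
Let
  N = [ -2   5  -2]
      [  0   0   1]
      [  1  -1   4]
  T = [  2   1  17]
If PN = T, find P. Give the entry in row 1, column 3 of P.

4

Since N sits to the right of P, P = TN⁻¹.
det N = 3, so N⁻¹ = [[1/3, -6, 5/3], [1/3, -2, 2/3], [0, 1, 0]].
P = TN⁻¹ = [[2, 1, 17]] · [[1/3, -6, 5/3], [1/3, -2, 2/3], [0, 1, 0]] = [[1, 3, 4]].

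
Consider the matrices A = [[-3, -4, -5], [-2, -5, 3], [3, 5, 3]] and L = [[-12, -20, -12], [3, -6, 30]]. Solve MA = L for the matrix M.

Right-multiplying both sides by A⁻¹ gives M = LA⁻¹.
A has determinant 5; A⁻¹ = [[-6, -13/5, -37/5], [3, 6/5, 19/5], [1, 3/5, 7/5]].
M = LA⁻¹ = [[-12, -20, -12], [3, -6, 30]] · [[-6, -13/5, -37/5], [3, 6/5, 19/5], [1, 3/5, 7/5]] = [[0, 0, -4], [-6, 3, -3]].

M = [[0, 0, -4], [-6, 3, -3]]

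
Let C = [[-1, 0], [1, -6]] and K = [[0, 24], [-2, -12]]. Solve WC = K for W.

Right-multiplying both sides by C⁻¹ gives W = KC⁻¹.
det C = 6, so C⁻¹ = [[-1, 0], [-1/6, -1/6]].
W = KC⁻¹ = [[0, 24], [-2, -12]] · [[-1, 0], [-1/6, -1/6]] = [[-4, -4], [4, 2]].

W = [[-4, -4], [4, 2]]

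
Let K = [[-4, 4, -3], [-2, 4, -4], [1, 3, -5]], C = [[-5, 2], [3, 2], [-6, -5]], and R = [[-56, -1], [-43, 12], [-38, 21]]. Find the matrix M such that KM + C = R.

KM = R − C = [[-51, -3], [-46, 10], [-32, 26]].
Since K multiplies M on the left, M = K⁻¹(R − C).
det K = 6; the adjugate gives K⁻¹ = [[-4/3, 11/6, -2/3], [-7/3, 23/6, -5/3], [-5/3, 8/3, -4/3]].
M = K⁻¹(R − C) = [[5, 5], [-4, 2], [5, -3]].

M = [[5, 5], [-4, 2], [5, -3]]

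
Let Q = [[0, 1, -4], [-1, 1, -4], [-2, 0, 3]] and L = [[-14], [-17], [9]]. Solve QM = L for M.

M = [[3], [6], [5]]

Q is on the left of M, so left-multiply by Q⁻¹: M = Q⁻¹L.
det Q = 3, so Q⁻¹ = [[1, -1, 0], [11/3, -8/3, 4/3], [2/3, -2/3, 1/3]].
M = Q⁻¹L = [[1, -1, 0], [11/3, -8/3, 4/3], [2/3, -2/3, 1/3]] · [[-14], [-17], [9]] = [[3], [6], [5]].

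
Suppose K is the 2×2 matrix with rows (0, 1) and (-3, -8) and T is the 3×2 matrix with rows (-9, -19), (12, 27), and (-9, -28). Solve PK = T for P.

Since K sits to the right of P, P = TK⁻¹.
K has determinant 3; K⁻¹ = [[-8/3, -1/3], [1, 0]].
P = TK⁻¹ = [[-9, -19], [12, 27], [-9, -28]] · [[-8/3, -1/3], [1, 0]] = [[5, 3], [-5, -4], [-4, 3]].

P = [[5, 3], [-5, -4], [-4, 3]]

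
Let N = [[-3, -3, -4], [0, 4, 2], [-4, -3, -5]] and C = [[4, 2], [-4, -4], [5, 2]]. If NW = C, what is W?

W = [[3, 2], [1, 0], [-4, -2]]

Since N multiplies W on the left, W = N⁻¹C.
det N = 2; the adjugate gives N⁻¹ = [[-7, -3/2, 5], [-4, -1/2, 3], [8, 3/2, -6]].
W = N⁻¹C = [[-7, -3/2, 5], [-4, -1/2, 3], [8, 3/2, -6]] · [[4, 2], [-4, -4], [5, 2]] = [[3, 2], [1, 0], [-4, -2]].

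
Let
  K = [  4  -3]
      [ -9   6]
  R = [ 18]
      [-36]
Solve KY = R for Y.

Since K multiplies Y on the left, Y = K⁻¹R.
det K = -3; the adjugate gives K⁻¹ = [[-2, -1], [-3, -4/3]].
Y = K⁻¹R = [[-2, -1], [-3, -4/3]] · [[18], [-36]] = [[0], [-6]].

Y = [[0], [-6]]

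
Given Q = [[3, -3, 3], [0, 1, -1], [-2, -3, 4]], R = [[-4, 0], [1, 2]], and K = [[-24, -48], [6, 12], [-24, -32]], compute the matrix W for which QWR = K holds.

W = Q⁻¹KR⁻¹ (apply Q⁻¹ on the left and R⁻¹ on the right).
Q has determinant 3; Q⁻¹ = [[1/3, 1, 0], [2/3, 6, 1], [2/3, 5, 1]].
det R = -8, so R⁻¹ = [[-1/4, 0], [1/8, 1/2]].
Q⁻¹K = [[-2, -4], [-4, 8], [-10, -4]].
W = (Q⁻¹K)R⁻¹ = [[0, -2], [2, 4], [2, -2]].

W = [[0, -2], [2, 4], [2, -2]]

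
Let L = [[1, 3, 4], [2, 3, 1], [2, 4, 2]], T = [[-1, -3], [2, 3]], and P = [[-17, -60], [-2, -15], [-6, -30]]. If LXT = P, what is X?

X = L⁻¹PT⁻¹ (apply L⁻¹ on the left and T⁻¹ on the right).
det L = 4; the adjugate gives L⁻¹ = [[1/2, 5/2, -9/4], [-1/2, -3/2, 7/4], [1/2, 1/2, -3/4]].
det T = 3, so T⁻¹ = [[1, 1], [-2/3, -1/3]].
L⁻¹P = [[0, 0], [1, 0], [-5, -15]].
X = (L⁻¹P)T⁻¹ = [[0, 0], [1, 1], [5, 0]].

X = [[0, 0], [1, 1], [5, 0]]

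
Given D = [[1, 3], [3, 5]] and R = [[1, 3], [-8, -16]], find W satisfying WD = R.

Since D sits to the right of W, W = RD⁻¹.
det D = -4, so D⁻¹ = [[-5/4, 3/4], [3/4, -1/4]].
W = RD⁻¹ = [[1, 3], [-8, -16]] · [[-5/4, 3/4], [3/4, -1/4]] = [[1, 0], [-2, -2]].

W = [[1, 0], [-2, -2]]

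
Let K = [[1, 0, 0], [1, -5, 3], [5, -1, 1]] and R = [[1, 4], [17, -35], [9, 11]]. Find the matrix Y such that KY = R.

K is on the left of Y, so left-multiply by K⁻¹: Y = K⁻¹R.
det K = -2, so K⁻¹ = [[1, 0, 0], [-7, -1/2, 3/2], [-12, -1/2, 5/2]].
Y = K⁻¹R = [[1, 0, 0], [-7, -1/2, 3/2], [-12, -1/2, 5/2]] · [[1, 4], [17, -35], [9, 11]] = [[1, 4], [-2, 6], [2, -3]].

Y = [[1, 4], [-2, 6], [2, -3]]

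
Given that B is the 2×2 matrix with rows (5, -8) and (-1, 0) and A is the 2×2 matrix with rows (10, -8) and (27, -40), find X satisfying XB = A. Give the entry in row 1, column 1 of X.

1

Since B sits to the right of X, X = AB⁻¹.
det B = -8; the adjugate gives B⁻¹ = [[0, -1], [-1/8, -5/8]].
X = AB⁻¹ = [[10, -8], [27, -40]] · [[0, -1], [-1/8, -5/8]] = [[1, -5], [5, -2]].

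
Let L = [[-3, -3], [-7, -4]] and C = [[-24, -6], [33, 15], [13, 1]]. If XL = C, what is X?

X = [[-6, 6], [3, -6], [5, -4]]

Right-multiplying both sides by L⁻¹ gives X = CL⁻¹.
det L = -9; the adjugate gives L⁻¹ = [[4/9, -1/3], [-7/9, 1/3]].
X = CL⁻¹ = [[-24, -6], [33, 15], [13, 1]] · [[4/9, -1/3], [-7/9, 1/3]] = [[-6, 6], [3, -6], [5, -4]].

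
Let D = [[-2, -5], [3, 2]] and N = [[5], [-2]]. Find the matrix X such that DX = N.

X = [[0], [-1]]

D is on the left of X, so left-multiply by D⁻¹: X = D⁻¹N.
det D = 11; the adjugate gives D⁻¹ = [[2/11, 5/11], [-3/11, -2/11]].
X = D⁻¹N = [[2/11, 5/11], [-3/11, -2/11]] · [[5], [-2]] = [[0], [-1]].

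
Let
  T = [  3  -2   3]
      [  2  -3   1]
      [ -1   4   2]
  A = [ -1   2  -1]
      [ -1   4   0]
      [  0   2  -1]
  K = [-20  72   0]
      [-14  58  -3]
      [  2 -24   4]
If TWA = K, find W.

Isolating W: multiply by T⁻¹ from the left and A⁻¹ from the right, so W = T⁻¹KA⁻¹.
det T = -5, so T⁻¹ = [[2, -16/5, -7/5], [1, -9/5, -3/5], [-1, 2, 1]].
det A = 4; the adjugate gives A⁻¹ = [[-1, 0, 1], [-1/4, 1/4, 1/4], [-1/2, 1/2, -1/2]].
T⁻¹K = [[2, -8, 4], [4, -18, 3], [-6, 20, -2]].
W = (T⁻¹K)A⁻¹ = [[-2, 0, -2], [-1, -3, -2], [2, 4, 0]].

W = [[-2, 0, -2], [-1, -3, -2], [2, 4, 0]]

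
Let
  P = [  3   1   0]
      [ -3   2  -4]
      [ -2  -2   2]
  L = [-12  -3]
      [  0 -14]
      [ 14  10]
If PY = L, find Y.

Y = [[-4, 0], [0, -3], [3, 2]]

P is on the left of Y, so left-multiply by P⁻¹: Y = P⁻¹L.
P has determinant 2; P⁻¹ = [[-2, -1, -2], [7, 3, 6], [5, 2, 9/2]].
Y = P⁻¹L = [[-2, -1, -2], [7, 3, 6], [5, 2, 9/2]] · [[-12, -3], [0, -14], [14, 10]] = [[-4, 0], [0, -3], [3, 2]].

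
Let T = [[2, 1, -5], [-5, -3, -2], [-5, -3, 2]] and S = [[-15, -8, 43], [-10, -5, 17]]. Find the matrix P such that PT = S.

T is on the right of P, so right-multiply by T⁻¹: P = ST⁻¹.
det T = -4; the adjugate gives T⁻¹ = [[3, -13/4, 17/4], [-5, 21/4, -29/4], [0, -1/4, 1/4]].
P = ST⁻¹ = [[-15, -8, 43], [-10, -5, 17]] · [[3, -13/4, 17/4], [-5, 21/4, -29/4], [0, -1/4, 1/4]] = [[-5, -4, 5], [-5, 2, -2]].

P = [[-5, -4, 5], [-5, 2, -2]]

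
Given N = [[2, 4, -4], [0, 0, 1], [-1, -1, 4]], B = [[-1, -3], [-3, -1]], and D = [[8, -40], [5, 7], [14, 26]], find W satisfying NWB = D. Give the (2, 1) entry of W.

4

Left-multiply by N⁻¹ and right-multiply by B⁻¹: W = N⁻¹DB⁻¹.
det N = -2, so N⁻¹ = [[-1/2, 6, -2], [1/2, -2, 1], [0, 1, 0]].
B has determinant -8; B⁻¹ = [[1/8, -3/8], [-3/8, 1/8]].
N⁻¹D = [[-2, 10], [8, -8], [5, 7]].
W = (N⁻¹D)B⁻¹ = [[-4, 2], [4, -4], [-2, -1]].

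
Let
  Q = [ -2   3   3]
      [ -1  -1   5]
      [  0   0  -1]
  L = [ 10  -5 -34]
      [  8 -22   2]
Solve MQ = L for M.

M = [[-3, -4, 5], [-6, 4, 0]]

Q is on the right of M, so right-multiply by Q⁻¹: M = LQ⁻¹.
Q has determinant -5; Q⁻¹ = [[-1/5, -3/5, -18/5], [1/5, -2/5, -7/5], [0, 0, -1]].
M = LQ⁻¹ = [[10, -5, -34], [8, -22, 2]] · [[-1/5, -3/5, -18/5], [1/5, -2/5, -7/5], [0, 0, -1]] = [[-3, -4, 5], [-6, 4, 0]].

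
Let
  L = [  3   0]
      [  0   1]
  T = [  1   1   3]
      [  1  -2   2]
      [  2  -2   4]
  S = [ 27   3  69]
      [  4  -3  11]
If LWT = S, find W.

Left-multiply by L⁻¹ and right-multiply by T⁻¹: W = L⁻¹ST⁻¹.
L has determinant 3; L⁻¹ = [[1/3, 0], [0, 1]].
T has determinant 2; T⁻¹ = [[-2, -5, 4], [0, -1, 1/2], [1, 2, -3/2]].
L⁻¹S = [[9, 1, 23], [4, -3, 11]].
W = (L⁻¹S)T⁻¹ = [[5, 0, 2], [3, 5, -2]].

W = [[5, 0, 2], [3, 5, -2]]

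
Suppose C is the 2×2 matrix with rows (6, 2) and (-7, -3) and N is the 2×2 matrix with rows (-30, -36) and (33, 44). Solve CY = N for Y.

Y = [[-6, -5], [3, -3]]

Since C multiplies Y on the left, Y = C⁻¹N.
det C = -4; the adjugate gives C⁻¹ = [[3/4, 1/2], [-7/4, -3/2]].
Y = C⁻¹N = [[3/4, 1/2], [-7/4, -3/2]] · [[-30, -36], [33, 44]] = [[-6, -5], [3, -3]].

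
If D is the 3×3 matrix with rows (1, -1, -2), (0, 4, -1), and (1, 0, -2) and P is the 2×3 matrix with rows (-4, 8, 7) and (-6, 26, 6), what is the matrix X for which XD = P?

Right-multiplying both sides by D⁻¹ gives X = PD⁻¹.
det D = 1; the adjugate gives D⁻¹ = [[-8, -2, 9], [-1, 0, 1], [-4, -1, 4]].
X = PD⁻¹ = [[-4, 8, 7], [-6, 26, 6]] · [[-8, -2, 9], [-1, 0, 1], [-4, -1, 4]] = [[-4, 1, 0], [-2, 6, -4]].

X = [[-4, 1, 0], [-2, 6, -4]]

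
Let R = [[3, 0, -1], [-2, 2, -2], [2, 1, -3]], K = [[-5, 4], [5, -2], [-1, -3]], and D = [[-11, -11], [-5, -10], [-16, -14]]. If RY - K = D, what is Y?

RY = D + K = [[-16, -7], [0, -12], [-17, -17]].
Left-multiplying both sides by R⁻¹ gives Y = R⁻¹(D + K).
det R = -6, so R⁻¹ = [[2/3, 1/6, -1/3], [5/3, 7/6, -4/3], [1, 1/2, -1]].
Y = R⁻¹(D + K) = [[-5, -1], [-4, -3], [1, 4]].

Y = [[-5, -1], [-4, -3], [1, 4]]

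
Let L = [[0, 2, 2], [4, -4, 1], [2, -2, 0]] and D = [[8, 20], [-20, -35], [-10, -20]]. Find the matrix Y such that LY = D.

Since L multiplies Y on the left, Y = L⁻¹D.
det L = 4, so L⁻¹ = [[1/2, -1, 5/2], [1/2, -1, 2], [0, 1, -2]].
Y = L⁻¹D = [[1/2, -1, 5/2], [1/2, -1, 2], [0, 1, -2]] · [[8, 20], [-20, -35], [-10, -20]] = [[-1, -5], [4, 5], [0, 5]].

Y = [[-1, -5], [4, 5], [0, 5]]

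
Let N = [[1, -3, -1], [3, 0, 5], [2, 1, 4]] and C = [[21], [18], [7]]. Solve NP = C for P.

P = [[6], [-5], [0]]

Left-multiplying both sides by N⁻¹ gives P = N⁻¹C.
det N = -2, so N⁻¹ = [[5/2, -11/2, 15/2], [1, -3, 4], [-3/2, 7/2, -9/2]].
P = N⁻¹C = [[5/2, -11/2, 15/2], [1, -3, 4], [-3/2, 7/2, -9/2]] · [[21], [18], [7]] = [[6], [-5], [0]].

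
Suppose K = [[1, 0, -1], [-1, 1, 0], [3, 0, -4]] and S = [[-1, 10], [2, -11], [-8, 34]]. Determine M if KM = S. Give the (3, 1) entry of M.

5

Since K multiplies M on the left, M = K⁻¹S.
det K = -1, so K⁻¹ = [[4, 0, -1], [4, 1, -1], [3, 0, -1]].
M = K⁻¹S = [[4, 0, -1], [4, 1, -1], [3, 0, -1]] · [[-1, 10], [2, -11], [-8, 34]] = [[4, 6], [6, -5], [5, -4]].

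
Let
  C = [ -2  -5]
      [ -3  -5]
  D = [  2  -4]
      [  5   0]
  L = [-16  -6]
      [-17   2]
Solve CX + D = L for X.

X = [[4, -4], [2, 2]]

CX = L − D = [[-18, -2], [-22, 2]].
Left-multiplying both sides by C⁻¹ gives X = C⁻¹(L − D).
C has determinant -5; C⁻¹ = [[1, -1], [-3/5, 2/5]].
X = C⁻¹(L − D) = [[4, -4], [2, 2]].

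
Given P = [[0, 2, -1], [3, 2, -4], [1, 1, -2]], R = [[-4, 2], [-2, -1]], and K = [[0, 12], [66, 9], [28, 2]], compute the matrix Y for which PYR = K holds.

Y = [[0, -5], [3, -3], [3, 0]]

Isolating Y: multiply by P⁻¹ from the left and R⁻¹ from the right, so Y = P⁻¹KR⁻¹.
P has determinant 3; P⁻¹ = [[0, 1, -2], [2/3, 1/3, -1], [1/3, 2/3, -2]].
R has determinant 8; R⁻¹ = [[-1/8, -1/4], [1/4, -1/2]].
P⁻¹K = [[10, 5], [-6, 9], [-12, 6]].
Y = (P⁻¹K)R⁻¹ = [[0, -5], [3, -3], [3, 0]].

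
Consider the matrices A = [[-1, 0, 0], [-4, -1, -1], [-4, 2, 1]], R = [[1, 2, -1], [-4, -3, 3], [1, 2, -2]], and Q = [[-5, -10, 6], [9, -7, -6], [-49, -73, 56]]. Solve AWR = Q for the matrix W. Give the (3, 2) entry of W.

5

Isolating W: multiply by A⁻¹ from the left and R⁻¹ from the right, so W = A⁻¹QR⁻¹.
det A = -1; the adjugate gives A⁻¹ = [[-1, 0, 0], [-8, 1, 1], [12, -2, -1]].
det R = -5, so R⁻¹ = [[0, -2/5, -3/5], [1, 1/5, -1/5], [1, 0, -1]].
A⁻¹Q = [[5, 10, -6], [0, 0, 2], [-29, -33, 28]].
W = (A⁻¹Q)R⁻¹ = [[4, 0, 1], [2, 0, -2], [-5, 5, -4]].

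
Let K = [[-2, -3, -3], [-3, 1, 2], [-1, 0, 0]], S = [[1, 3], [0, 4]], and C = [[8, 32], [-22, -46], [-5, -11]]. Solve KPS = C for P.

P = [[5, -1], [-5, -2], [-1, 2]]

Left-multiply by K⁻¹ and right-multiply by S⁻¹: P = K⁻¹CS⁻¹.
det K = 3; the adjugate gives K⁻¹ = [[0, 0, -1], [-2/3, -1, 13/3], [1/3, 1, -11/3]].
S has determinant 4; S⁻¹ = [[1, -3/4], [0, 1/4]].
K⁻¹C = [[5, 11], [-5, -23], [-1, 5]].
P = (K⁻¹C)S⁻¹ = [[5, -1], [-5, -2], [-1, 2]].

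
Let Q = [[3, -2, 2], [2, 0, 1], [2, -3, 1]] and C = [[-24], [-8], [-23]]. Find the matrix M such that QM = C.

M = [[-2], [5], [-4]]

Q is on the left of M, so left-multiply by Q⁻¹: M = Q⁻¹C.
det Q = -3, so Q⁻¹ = [[-1, 4/3, 2/3], [0, 1/3, -1/3], [2, -5/3, -4/3]].
M = Q⁻¹C = [[-1, 4/3, 2/3], [0, 1/3, -1/3], [2, -5/3, -4/3]] · [[-24], [-8], [-23]] = [[-2], [5], [-4]].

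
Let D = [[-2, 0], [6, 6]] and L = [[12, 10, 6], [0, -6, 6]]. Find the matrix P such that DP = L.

Left-multiplying both sides by D⁻¹ gives P = D⁻¹L.
det D = -12; the adjugate gives D⁻¹ = [[-1/2, 0], [1/2, 1/6]].
P = D⁻¹L = [[-1/2, 0], [1/2, 1/6]] · [[12, 10, 6], [0, -6, 6]] = [[-6, -5, -3], [6, 4, 4]].

P = [[-6, -5, -3], [6, 4, 4]]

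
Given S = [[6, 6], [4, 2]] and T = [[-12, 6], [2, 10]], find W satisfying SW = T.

S is on the left of W, so left-multiply by S⁻¹: W = S⁻¹T.
det S = -12, so S⁻¹ = [[-1/6, 1/2], [1/3, -1/2]].
W = S⁻¹T = [[-1/6, 1/2], [1/3, -1/2]] · [[-12, 6], [2, 10]] = [[3, 4], [-5, -3]].

W = [[3, 4], [-5, -3]]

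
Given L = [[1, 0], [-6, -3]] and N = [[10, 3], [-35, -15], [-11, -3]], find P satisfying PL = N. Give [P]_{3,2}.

1

Since L sits to the right of P, P = NL⁻¹.
det L = -3; the adjugate gives L⁻¹ = [[1, 0], [-2, -1/3]].
P = NL⁻¹ = [[10, 3], [-35, -15], [-11, -3]] · [[1, 0], [-2, -1/3]] = [[4, -1], [-5, 5], [-5, 1]].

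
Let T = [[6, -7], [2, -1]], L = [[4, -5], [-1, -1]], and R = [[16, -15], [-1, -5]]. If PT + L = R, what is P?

PT = R − L = [[12, -10], [0, -4]].
T is on the right of P, so right-multiply by T⁻¹: P = (R − L)T⁻¹.
det T = 8, so T⁻¹ = [[-1/8, 7/8], [-1/4, 3/4]].
P = (R − L)T⁻¹ = [[1, 3], [1, -3]].

P = [[1, 3], [1, -3]]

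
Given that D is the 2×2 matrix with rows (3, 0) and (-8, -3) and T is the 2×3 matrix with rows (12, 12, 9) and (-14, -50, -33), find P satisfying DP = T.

P = [[4, 4, 3], [-6, 6, 3]]

D is on the left of P, so left-multiply by D⁻¹: P = D⁻¹T.
det D = -9, so D⁻¹ = [[1/3, 0], [-8/9, -1/3]].
P = D⁻¹T = [[1/3, 0], [-8/9, -1/3]] · [[12, 12, 9], [-14, -50, -33]] = [[4, 4, 3], [-6, 6, 3]].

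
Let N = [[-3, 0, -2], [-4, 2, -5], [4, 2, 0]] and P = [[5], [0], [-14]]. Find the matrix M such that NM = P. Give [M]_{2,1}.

-1

Left-multiplying both sides by N⁻¹ gives M = N⁻¹P.
N has determinant 2; N⁻¹ = [[5, -2, 2], [-10, 4, -7/2], [-8, 3, -3]].
M = N⁻¹P = [[5, -2, 2], [-10, 4, -7/2], [-8, 3, -3]] · [[5], [0], [-14]] = [[-3], [-1], [2]].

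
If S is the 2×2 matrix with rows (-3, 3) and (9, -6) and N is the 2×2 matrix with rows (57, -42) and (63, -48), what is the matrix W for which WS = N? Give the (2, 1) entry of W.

-6

Since S sits to the right of W, W = NS⁻¹.
det S = -9; the adjugate gives S⁻¹ = [[2/3, 1/3], [1, 1/3]].
W = NS⁻¹ = [[57, -42], [63, -48]] · [[2/3, 1/3], [1, 1/3]] = [[-4, 5], [-6, 5]].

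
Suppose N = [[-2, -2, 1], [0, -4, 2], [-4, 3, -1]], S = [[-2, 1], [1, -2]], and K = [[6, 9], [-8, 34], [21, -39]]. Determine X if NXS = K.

Isolating X: multiply by N⁻¹ from the left and S⁻¹ from the right, so X = N⁻¹KS⁻¹.
det N = 4; the adjugate gives N⁻¹ = [[-1/2, 1/4, 0], [-2, 3/2, 1], [-4, 7/2, 2]].
det S = 3, so S⁻¹ = [[-2/3, -1/3], [-1/3, -2/3]].
N⁻¹K = [[-5, 4], [-3, -6], [-10, 5]].
X = (N⁻¹K)S⁻¹ = [[2, -1], [4, 5], [5, 0]].

X = [[2, -1], [4, 5], [5, 0]]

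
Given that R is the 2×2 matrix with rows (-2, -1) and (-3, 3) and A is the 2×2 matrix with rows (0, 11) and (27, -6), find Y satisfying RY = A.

Y = [[-3, -3], [6, -5]]

R is on the left of Y, so left-multiply by R⁻¹: Y = R⁻¹A.
det R = -9; the adjugate gives R⁻¹ = [[-1/3, -1/9], [-1/3, 2/9]].
Y = R⁻¹A = [[-1/3, -1/9], [-1/3, 2/9]] · [[0, 11], [27, -6]] = [[-3, -3], [6, -5]].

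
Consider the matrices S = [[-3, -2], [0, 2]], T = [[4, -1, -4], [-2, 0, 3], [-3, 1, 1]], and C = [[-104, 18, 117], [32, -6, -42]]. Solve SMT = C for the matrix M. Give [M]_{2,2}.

M = S⁻¹CT⁻¹ (apply S⁻¹ on the left and T⁻¹ on the right).
det S = -6; the adjugate gives S⁻¹ = [[-1/3, -1/3], [0, 1/2]].
det T = 3; the adjugate gives T⁻¹ = [[-1, -1, -1], [-7/3, -8/3, -4/3], [-2/3, -1/3, -2/3]].
S⁻¹C = [[24, -4, -25], [16, -3, -21]].
M = (S⁻¹C)T⁻¹ = [[2, -5, -2], [5, -1, 2]].

-1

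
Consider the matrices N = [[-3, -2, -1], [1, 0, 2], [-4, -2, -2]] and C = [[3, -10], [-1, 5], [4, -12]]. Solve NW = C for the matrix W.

W = [[-1, -1], [0, 5], [0, 3]]

Left-multiplying both sides by N⁻¹ gives W = N⁻¹C.
det N = 2; the adjugate gives N⁻¹ = [[2, -1, -2], [-3, 1, 5/2], [-1, 1, 1]].
W = N⁻¹C = [[2, -1, -2], [-3, 1, 5/2], [-1, 1, 1]] · [[3, -10], [-1, 5], [4, -12]] = [[-1, -1], [0, 5], [0, 3]].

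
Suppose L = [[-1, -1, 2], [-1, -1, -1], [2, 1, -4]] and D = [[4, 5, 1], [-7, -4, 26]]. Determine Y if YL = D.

L is on the right of Y, so right-multiply by L⁻¹: Y = DL⁻¹.
det L = 3, so L⁻¹ = [[5/3, -2/3, 1], [-2, 0, -1], [1/3, -1/3, 0]].
Y = DL⁻¹ = [[4, 5, 1], [-7, -4, 26]] · [[5/3, -2/3, 1], [-2, 0, -1], [1/3, -1/3, 0]] = [[-3, -3, -1], [5, -4, -3]].

Y = [[-3, -3, -1], [5, -4, -3]]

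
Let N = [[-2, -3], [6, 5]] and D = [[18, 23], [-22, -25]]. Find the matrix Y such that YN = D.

Right-multiplying both sides by N⁻¹ gives Y = DN⁻¹.
det N = 8; the adjugate gives N⁻¹ = [[5/8, 3/8], [-3/4, -1/4]].
Y = DN⁻¹ = [[18, 23], [-22, -25]] · [[5/8, 3/8], [-3/4, -1/4]] = [[-6, 1], [5, -2]].

Y = [[-6, 1], [5, -2]]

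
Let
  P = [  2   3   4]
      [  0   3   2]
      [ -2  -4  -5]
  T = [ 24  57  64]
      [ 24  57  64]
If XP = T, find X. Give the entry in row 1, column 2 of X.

5

Right-multiplying both sides by P⁻¹ gives X = TP⁻¹.
det P = -2, so P⁻¹ = [[7/2, 1/2, 3], [2, 1, 2], [-3, -1, -3]].
X = TP⁻¹ = [[24, 57, 64], [24, 57, 64]] · [[7/2, 1/2, 3], [2, 1, 2], [-3, -1, -3]] = [[6, 5, -6], [6, 5, -6]].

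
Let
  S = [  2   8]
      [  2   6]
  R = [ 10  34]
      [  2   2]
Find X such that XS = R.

X = [[2, 3], [-2, 3]]

S is on the right of X, so right-multiply by S⁻¹: X = RS⁻¹.
S has determinant -4; S⁻¹ = [[-3/2, 2], [1/2, -1/2]].
X = RS⁻¹ = [[10, 34], [2, 2]] · [[-3/2, 2], [1/2, -1/2]] = [[2, 3], [-2, 3]].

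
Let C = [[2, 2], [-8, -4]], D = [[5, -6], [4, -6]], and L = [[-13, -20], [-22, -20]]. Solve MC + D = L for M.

M = [[-5, 1], [-1, 3]]

MC = L − D = [[-18, -14], [-26, -14]].
Right-multiplying both sides by C⁻¹ gives M = (L − D)C⁻¹.
det C = 8; the adjugate gives C⁻¹ = [[-1/2, -1/4], [1, 1/4]].
M = (L − D)C⁻¹ = [[-5, 1], [-1, 3]].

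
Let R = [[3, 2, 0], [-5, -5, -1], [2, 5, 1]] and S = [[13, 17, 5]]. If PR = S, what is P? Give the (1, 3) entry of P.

Right-multiplying both sides by R⁻¹ gives P = SR⁻¹.
det R = 6, so R⁻¹ = [[0, -1/3, -1/3], [1/2, 1/2, 1/2], [-5/2, -11/6, -5/6]].
P = SR⁻¹ = [[13, 17, 5]] · [[0, -1/3, -1/3], [1/2, 1/2, 1/2], [-5/2, -11/6, -5/6]] = [[-4, -5, 0]].

0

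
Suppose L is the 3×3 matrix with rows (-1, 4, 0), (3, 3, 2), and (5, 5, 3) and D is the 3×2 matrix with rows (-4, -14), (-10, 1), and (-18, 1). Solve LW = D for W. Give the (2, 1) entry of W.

-2

Left-multiplying both sides by L⁻¹ gives W = L⁻¹D.
L has determinant 5; L⁻¹ = [[-1/5, -12/5, 8/5], [1/5, -3/5, 2/5], [0, 5, -3]].
W = L⁻¹D = [[-1/5, -12/5, 8/5], [1/5, -3/5, 2/5], [0, 5, -3]] · [[-4, -14], [-10, 1], [-18, 1]] = [[-4, 2], [-2, -3], [4, 2]].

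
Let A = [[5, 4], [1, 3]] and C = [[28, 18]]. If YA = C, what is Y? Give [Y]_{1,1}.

6

A is on the right of Y, so right-multiply by A⁻¹: Y = CA⁻¹.
det A = 11, so A⁻¹ = [[3/11, -4/11], [-1/11, 5/11]].
Y = CA⁻¹ = [[28, 18]] · [[3/11, -4/11], [-1/11, 5/11]] = [[6, -2]].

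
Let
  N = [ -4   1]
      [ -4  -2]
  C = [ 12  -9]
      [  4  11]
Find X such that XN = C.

X = [[-5, 2], [3, -4]]

Right-multiplying both sides by N⁻¹ gives X = CN⁻¹.
det N = 12; the adjugate gives N⁻¹ = [[-1/6, -1/12], [1/3, -1/3]].
X = CN⁻¹ = [[12, -9], [4, 11]] · [[-1/6, -1/12], [1/3, -1/3]] = [[-5, 2], [3, -4]].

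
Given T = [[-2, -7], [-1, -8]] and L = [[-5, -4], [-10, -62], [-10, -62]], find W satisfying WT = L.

W = [[4, -3], [2, 6], [2, 6]]

T is on the right of W, so right-multiply by T⁻¹: W = LT⁻¹.
det T = 9; the adjugate gives T⁻¹ = [[-8/9, 7/9], [1/9, -2/9]].
W = LT⁻¹ = [[-5, -4], [-10, -62], [-10, -62]] · [[-8/9, 7/9], [1/9, -2/9]] = [[4, -3], [2, 6], [2, 6]].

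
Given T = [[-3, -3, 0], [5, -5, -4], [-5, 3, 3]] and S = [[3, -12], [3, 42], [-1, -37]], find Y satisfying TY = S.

Y = [[-1, 5], [0, -1], [-2, -3]]

Left-multiplying both sides by T⁻¹ gives Y = T⁻¹S.
T has determinant -6; T⁻¹ = [[1/2, -3/2, -2], [-5/6, 3/2, 2], [5/3, -4, -5]].
Y = T⁻¹S = [[1/2, -3/2, -2], [-5/6, 3/2, 2], [5/3, -4, -5]] · [[3, -12], [3, 42], [-1, -37]] = [[-1, 5], [0, -1], [-2, -3]].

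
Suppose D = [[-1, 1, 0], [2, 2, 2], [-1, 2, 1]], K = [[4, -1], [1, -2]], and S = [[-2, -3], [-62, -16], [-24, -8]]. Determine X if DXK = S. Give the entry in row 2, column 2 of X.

5

Left-multiply by D⁻¹ and right-multiply by K⁻¹: X = D⁻¹SK⁻¹.
det D = -2, so D⁻¹ = [[1, 1/2, -1], [2, 1/2, -1], [-3, -1/2, 2]].
det K = -7; the adjugate gives K⁻¹ = [[2/7, -1/7], [1/7, -4/7]].
D⁻¹S = [[-9, -3], [-11, -6], [-11, 1]].
X = (D⁻¹S)K⁻¹ = [[-3, 3], [-4, 5], [-3, 1]].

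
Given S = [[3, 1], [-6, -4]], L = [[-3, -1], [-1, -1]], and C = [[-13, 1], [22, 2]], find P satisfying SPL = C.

Left-multiply by S⁻¹ and right-multiply by L⁻¹: P = S⁻¹CL⁻¹.
det S = -6; the adjugate gives S⁻¹ = [[2/3, 1/6], [-1, -1/2]].
det L = 2, so L⁻¹ = [[-1/2, 1/2], [1/2, -3/2]].
S⁻¹C = [[-5, 1], [2, -2]].
P = (S⁻¹C)L⁻¹ = [[3, -4], [-2, 4]].

P = [[3, -4], [-2, 4]]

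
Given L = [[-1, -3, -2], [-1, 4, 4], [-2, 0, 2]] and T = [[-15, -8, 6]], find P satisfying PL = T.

P = [[4, 1, 5]]

L is on the right of P, so right-multiply by L⁻¹: P = TL⁻¹.
det L = -6; the adjugate gives L⁻¹ = [[-4/3, -1, 2/3], [1, 1, -1], [-4/3, -1, 7/6]].
P = TL⁻¹ = [[-15, -8, 6]] · [[-4/3, -1, 2/3], [1, 1, -1], [-4/3, -1, 7/6]] = [[4, 1, 5]].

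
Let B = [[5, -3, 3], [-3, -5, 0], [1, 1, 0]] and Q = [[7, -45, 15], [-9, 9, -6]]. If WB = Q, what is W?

W = [[5, 6, 0], [-2, -1, -2]]

B is on the right of W, so right-multiply by B⁻¹: W = QB⁻¹.
B has determinant 6; B⁻¹ = [[0, 1/2, 5/2], [0, -1/2, -3/2], [1/3, -4/3, -17/3]].
W = QB⁻¹ = [[7, -45, 15], [-9, 9, -6]] · [[0, 1/2, 5/2], [0, -1/2, -3/2], [1/3, -4/3, -17/3]] = [[5, 6, 0], [-2, -1, -2]].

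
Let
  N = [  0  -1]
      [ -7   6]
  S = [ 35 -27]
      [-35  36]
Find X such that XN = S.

X = [[-3, -5], [-6, 5]]

N is on the right of X, so right-multiply by N⁻¹: X = SN⁻¹.
det N = -7; the adjugate gives N⁻¹ = [[-6/7, -1/7], [-1, 0]].
X = SN⁻¹ = [[35, -27], [-35, 36]] · [[-6/7, -1/7], [-1, 0]] = [[-3, -5], [-6, 5]].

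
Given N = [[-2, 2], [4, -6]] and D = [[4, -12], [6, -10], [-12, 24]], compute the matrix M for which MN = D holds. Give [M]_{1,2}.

Right-multiplying both sides by N⁻¹ gives M = DN⁻¹.
N has determinant 4; N⁻¹ = [[-3/2, -1/2], [-1, -1/2]].
M = DN⁻¹ = [[4, -12], [6, -10], [-12, 24]] · [[-3/2, -1/2], [-1, -1/2]] = [[6, 4], [1, 2], [-6, -6]].

4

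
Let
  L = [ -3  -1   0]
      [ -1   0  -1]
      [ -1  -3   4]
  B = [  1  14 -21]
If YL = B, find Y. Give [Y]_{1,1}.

Right-multiplying both sides by L⁻¹ gives Y = BL⁻¹.
L has determinant 4; L⁻¹ = [[-3/4, 1, 1/4], [5/4, -3, -3/4], [3/4, -2, -1/4]].
Y = BL⁻¹ = [[1, 14, -21]] · [[-3/4, 1, 1/4], [5/4, -3, -3/4], [3/4, -2, -1/4]] = [[1, 1, -5]].

1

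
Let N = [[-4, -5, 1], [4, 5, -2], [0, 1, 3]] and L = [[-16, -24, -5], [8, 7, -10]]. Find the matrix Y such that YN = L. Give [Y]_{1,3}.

Since N sits to the right of Y, Y = LN⁻¹.
det N = -4, so N⁻¹ = [[-17/4, -4, -5/4], [3, 3, 1], [-1, -1, 0]].
Y = LN⁻¹ = [[-16, -24, -5], [8, 7, -10]] · [[-17/4, -4, -5/4], [3, 3, 1], [-1, -1, 0]] = [[1, -3, -4], [-3, -1, -3]].

-4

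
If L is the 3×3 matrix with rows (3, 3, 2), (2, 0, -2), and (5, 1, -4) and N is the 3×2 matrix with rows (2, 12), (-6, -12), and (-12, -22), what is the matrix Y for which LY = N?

Left-multiplying both sides by L⁻¹ gives Y = L⁻¹N.
det L = 4, so L⁻¹ = [[1/2, 7/2, -3/2], [-1/2, -11/2, 5/2], [1/2, 3, -3/2]].
Y = L⁻¹N = [[1/2, 7/2, -3/2], [-1/2, -11/2, 5/2], [1/2, 3, -3/2]] · [[2, 12], [-6, -12], [-12, -22]] = [[-2, -3], [2, 5], [1, 3]].

Y = [[-2, -3], [2, 5], [1, 3]]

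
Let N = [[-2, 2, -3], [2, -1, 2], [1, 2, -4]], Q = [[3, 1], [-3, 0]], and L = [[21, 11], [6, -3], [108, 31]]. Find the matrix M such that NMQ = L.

M = [[5, -3], [3, -1], [-5, 0]]

Isolating M: multiply by N⁻¹ from the left and Q⁻¹ from the right, so M = N⁻¹LQ⁻¹.
N has determinant 5; N⁻¹ = [[0, 2/5, 1/5], [2, 11/5, -2/5], [1, 6/5, -2/5]].
det Q = 3; the adjugate gives Q⁻¹ = [[0, -1/3], [1, 1]].
N⁻¹L = [[24, 5], [12, 3], [-15, -5]].
M = (N⁻¹L)Q⁻¹ = [[5, -3], [3, -1], [-5, 0]].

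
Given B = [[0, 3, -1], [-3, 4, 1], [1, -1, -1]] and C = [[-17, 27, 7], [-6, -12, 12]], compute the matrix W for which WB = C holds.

Right-multiplying both sides by B⁻¹ gives W = CB⁻¹.
B has determinant -5; B⁻¹ = [[3/5, -4/5, -7/5], [2/5, -1/5, -3/5], [1/5, -3/5, -9/5]].
W = CB⁻¹ = [[-17, 27, 7], [-6, -12, 12]] · [[3/5, -4/5, -7/5], [2/5, -1/5, -3/5], [1/5, -3/5, -9/5]] = [[2, 4, -5], [-6, 0, -6]].

W = [[2, 4, -5], [-6, 0, -6]]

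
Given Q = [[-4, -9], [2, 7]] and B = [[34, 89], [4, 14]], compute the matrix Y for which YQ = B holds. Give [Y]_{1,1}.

Q is on the right of Y, so right-multiply by Q⁻¹: Y = BQ⁻¹.
det Q = -10; the adjugate gives Q⁻¹ = [[-7/10, -9/10], [1/5, 2/5]].
Y = BQ⁻¹ = [[34, 89], [4, 14]] · [[-7/10, -9/10], [1/5, 2/5]] = [[-6, 5], [0, 2]].

-6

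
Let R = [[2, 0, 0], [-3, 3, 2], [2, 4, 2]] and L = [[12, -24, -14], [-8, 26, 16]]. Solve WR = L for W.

W = [[3, -4, -3], [3, 6, 2]]

Since R sits to the right of W, W = LR⁻¹.
R has determinant -4; R⁻¹ = [[1/2, 0, 0], [-5/2, -1, 1], [9/2, 2, -3/2]].
W = LR⁻¹ = [[12, -24, -14], [-8, 26, 16]] · [[1/2, 0, 0], [-5/2, -1, 1], [9/2, 2, -3/2]] = [[3, -4, -3], [3, 6, 2]].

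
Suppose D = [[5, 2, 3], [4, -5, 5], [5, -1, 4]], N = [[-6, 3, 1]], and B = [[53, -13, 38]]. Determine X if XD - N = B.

XD = B + N = [[47, -10, 39]].
D is on the right of X, so right-multiply by D⁻¹: X = (B + N)D⁻¹.
det D = 6, so D⁻¹ = [[-5/2, -11/6, 25/6], [3/2, 5/6, -13/6], [7/2, 5/2, -11/2]].
X = (B + N)D⁻¹ = [[4, 3, 3]].

X = [[4, 3, 3]]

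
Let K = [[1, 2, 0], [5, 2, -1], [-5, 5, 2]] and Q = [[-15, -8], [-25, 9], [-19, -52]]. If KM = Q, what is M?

M = [[-3, 4], [-6, -6], [-2, -1]]

Left-multiplying both sides by K⁻¹ gives M = K⁻¹Q.
K has determinant -1; K⁻¹ = [[-9, 4, 2], [5, -2, -1], [-35, 15, 8]].
M = K⁻¹Q = [[-9, 4, 2], [5, -2, -1], [-35, 15, 8]] · [[-15, -8], [-25, 9], [-19, -52]] = [[-3, 4], [-6, -6], [-2, -1]].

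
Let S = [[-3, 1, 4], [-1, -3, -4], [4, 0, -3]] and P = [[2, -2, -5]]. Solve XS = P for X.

X = [[-2, 0, -1]]

S is on the right of X, so right-multiply by S⁻¹: X = PS⁻¹.
det S = 2, so S⁻¹ = [[9/2, 3/2, 4], [-19/2, -7/2, -8], [6, 2, 5]].
X = PS⁻¹ = [[2, -2, -5]] · [[9/2, 3/2, 4], [-19/2, -7/2, -8], [6, 2, 5]] = [[-2, 0, -1]].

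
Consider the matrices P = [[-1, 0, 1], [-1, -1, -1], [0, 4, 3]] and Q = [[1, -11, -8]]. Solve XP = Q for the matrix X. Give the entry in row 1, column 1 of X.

Right-multiplying both sides by P⁻¹ gives X = QP⁻¹.
det P = -5; the adjugate gives P⁻¹ = [[-1/5, -4/5, -1/5], [-3/5, 3/5, 2/5], [4/5, -4/5, -1/5]].
X = QP⁻¹ = [[1, -11, -8]] · [[-1/5, -4/5, -1/5], [-3/5, 3/5, 2/5], [4/5, -4/5, -1/5]] = [[0, -1, -3]].

0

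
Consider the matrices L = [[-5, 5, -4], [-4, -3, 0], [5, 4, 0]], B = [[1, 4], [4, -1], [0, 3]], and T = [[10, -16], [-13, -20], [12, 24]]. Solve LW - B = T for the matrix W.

W = [[0, 3], [3, 3], [1, 3]]

LW = T + B = [[11, -12], [-9, -21], [12, 27]].
Since L multiplies W on the left, W = L⁻¹(T + B).
L has determinant 4; L⁻¹ = [[0, -4, -3], [0, 5, 4], [-1/4, 45/4, 35/4]].
W = L⁻¹(T + B) = [[0, 3], [3, 3], [1, 3]].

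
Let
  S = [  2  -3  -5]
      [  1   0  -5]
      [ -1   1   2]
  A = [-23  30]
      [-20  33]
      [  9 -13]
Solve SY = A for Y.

Left-multiplying both sides by S⁻¹ gives Y = S⁻¹A.
det S = -4; the adjugate gives S⁻¹ = [[-5/4, -1/4, -15/4], [-3/4, 1/4, -5/4], [-1/4, -1/4, -3/4]].
Y = S⁻¹A = [[-5/4, -1/4, -15/4], [-3/4, 1/4, -5/4], [-1/4, -1/4, -3/4]] · [[-23, 30], [-20, 33], [9, -13]] = [[0, 3], [1, 2], [4, -6]].

Y = [[0, 3], [1, 2], [4, -6]]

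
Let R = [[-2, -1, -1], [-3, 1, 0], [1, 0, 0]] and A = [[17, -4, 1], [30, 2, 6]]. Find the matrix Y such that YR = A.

Since R sits to the right of Y, Y = AR⁻¹.
det R = 1, so R⁻¹ = [[0, 0, 1], [0, 1, 3], [-1, -1, -5]].
Y = AR⁻¹ = [[17, -4, 1], [30, 2, 6]] · [[0, 0, 1], [0, 1, 3], [-1, -1, -5]] = [[-1, -5, 0], [-6, -4, 6]].

Y = [[-1, -5, 0], [-6, -4, 6]]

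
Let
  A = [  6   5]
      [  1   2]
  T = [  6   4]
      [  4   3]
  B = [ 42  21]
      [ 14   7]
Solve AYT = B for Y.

Isolating Y: multiply by A⁻¹ from the left and T⁻¹ from the right, so Y = A⁻¹BT⁻¹.
det A = 7; the adjugate gives A⁻¹ = [[2/7, -5/7], [-1/7, 6/7]].
det T = 2; the adjugate gives T⁻¹ = [[3/2, -2], [-2, 3]].
A⁻¹B = [[2, 1], [6, 3]].
Y = (A⁻¹B)T⁻¹ = [[1, -1], [3, -3]].

Y = [[1, -1], [3, -3]]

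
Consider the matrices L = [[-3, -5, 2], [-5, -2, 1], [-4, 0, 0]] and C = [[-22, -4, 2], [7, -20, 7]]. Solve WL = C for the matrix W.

W = [[0, 2, 3], [6, -5, 0]]

L is on the right of W, so right-multiply by L⁻¹: W = CL⁻¹.
det L = 4, so L⁻¹ = [[0, 0, -1/4], [-1, 2, -7/4], [-2, 5, -19/4]].
W = CL⁻¹ = [[-22, -4, 2], [7, -20, 7]] · [[0, 0, -1/4], [-1, 2, -7/4], [-2, 5, -19/4]] = [[0, 2, 3], [6, -5, 0]].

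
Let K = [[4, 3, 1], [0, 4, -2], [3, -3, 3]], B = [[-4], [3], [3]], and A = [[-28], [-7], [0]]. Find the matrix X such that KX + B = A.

KX = A − B = [[-24], [-10], [-3]].
K is on the left of X, so left-multiply by K⁻¹: X = K⁻¹(A − B).
det K = -6; the adjugate gives K⁻¹ = [[-1, 2, 5/3], [1, -3/2, -4/3], [2, -7/2, -8/3]].
X = K⁻¹(A − B) = [[-1], [-5], [-5]].

X = [[-1], [-5], [-5]]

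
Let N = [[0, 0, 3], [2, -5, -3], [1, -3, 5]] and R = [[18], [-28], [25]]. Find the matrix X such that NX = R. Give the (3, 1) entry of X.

6

Left-multiplying both sides by N⁻¹ gives X = N⁻¹R.
det N = -3; the adjugate gives N⁻¹ = [[34/3, 3, -5], [13/3, 1, -2], [1/3, 0, 0]].
X = N⁻¹R = [[34/3, 3, -5], [13/3, 1, -2], [1/3, 0, 0]] · [[18], [-28], [25]] = [[-5], [0], [6]].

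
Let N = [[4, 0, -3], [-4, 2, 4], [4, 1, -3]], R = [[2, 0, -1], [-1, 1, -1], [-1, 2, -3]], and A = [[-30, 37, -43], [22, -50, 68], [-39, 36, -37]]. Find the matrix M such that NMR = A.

M = [[1, 3, -1], [-5, -1, 0], [1, -5, -3]]

Left-multiply by N⁻¹ and right-multiply by R⁻¹: M = N⁻¹AR⁻¹.
det N = -4; the adjugate gives N⁻¹ = [[5/2, 3/4, -3/2], [-1, 0, 1], [3, 1, -2]].
det R = -1, so R⁻¹ = [[1, 2, -1], [2, 7, -3], [1, 4, -2]].
N⁻¹A = [[0, 1, -1], [-9, -1, 6], [10, -11, 13]].
M = (N⁻¹A)R⁻¹ = [[1, 3, -1], [-5, -1, 0], [1, -5, -3]].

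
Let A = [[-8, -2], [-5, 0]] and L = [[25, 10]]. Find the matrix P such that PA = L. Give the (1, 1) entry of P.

Right-multiplying both sides by A⁻¹ gives P = LA⁻¹.
det A = -10; the adjugate gives A⁻¹ = [[0, -1/5], [-1/2, 4/5]].
P = LA⁻¹ = [[25, 10]] · [[0, -1/5], [-1/2, 4/5]] = [[-5, 3]].

-5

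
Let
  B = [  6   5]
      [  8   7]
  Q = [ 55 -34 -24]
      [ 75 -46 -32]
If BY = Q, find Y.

B is on the left of Y, so left-multiply by B⁻¹: Y = B⁻¹Q.
det B = 2; the adjugate gives B⁻¹ = [[7/2, -5/2], [-4, 3]].
Y = B⁻¹Q = [[7/2, -5/2], [-4, 3]] · [[55, -34, -24], [75, -46, -32]] = [[5, -4, -4], [5, -2, 0]].

Y = [[5, -4, -4], [5, -2, 0]]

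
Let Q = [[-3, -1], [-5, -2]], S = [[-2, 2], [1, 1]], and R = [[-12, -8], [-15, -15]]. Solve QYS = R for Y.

Y = Q⁻¹RS⁻¹ (apply Q⁻¹ on the left and S⁻¹ on the right).
det Q = 1; the adjugate gives Q⁻¹ = [[-2, 1], [5, -3]].
det S = -4, so S⁻¹ = [[-1/4, 1/2], [1/4, 1/2]].
Q⁻¹R = [[9, 1], [-15, 5]].
Y = (Q⁻¹R)S⁻¹ = [[-2, 5], [5, -5]].

Y = [[-2, 5], [5, -5]]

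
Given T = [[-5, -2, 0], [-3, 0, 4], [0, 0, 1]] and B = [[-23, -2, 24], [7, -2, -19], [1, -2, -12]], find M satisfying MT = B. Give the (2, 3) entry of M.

-3

Right-multiplying both sides by T⁻¹ gives M = BT⁻¹.
det T = -6, so T⁻¹ = [[0, -1/3, 4/3], [-1/2, 5/6, -10/3], [0, 0, 1]].
M = BT⁻¹ = [[-23, -2, 24], [7, -2, -19], [1, -2, -12]] · [[0, -1/3, 4/3], [-1/2, 5/6, -10/3], [0, 0, 1]] = [[1, 6, 0], [1, -4, -3], [1, -2, -4]].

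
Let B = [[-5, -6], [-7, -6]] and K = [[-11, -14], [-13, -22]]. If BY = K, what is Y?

Y = [[1, 4], [1, -1]]

Left-multiplying both sides by B⁻¹ gives Y = B⁻¹K.
det B = -12; the adjugate gives B⁻¹ = [[1/2, -1/2], [-7/12, 5/12]].
Y = B⁻¹K = [[1/2, -1/2], [-7/12, 5/12]] · [[-11, -14], [-13, -22]] = [[1, 4], [1, -1]].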